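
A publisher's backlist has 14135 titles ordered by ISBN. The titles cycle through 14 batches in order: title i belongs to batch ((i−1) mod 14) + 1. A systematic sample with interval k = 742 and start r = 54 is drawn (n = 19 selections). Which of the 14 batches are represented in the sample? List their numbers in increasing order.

Consecutive selections differ by k = 742, so their batch numbers differ by 742 mod 14 = 0.
gcd(742, 14) = 14, so the sample visits 14/14 = 1 distinct residues mod 14.
Start 54 is batch 12; the batches hit are 12.

12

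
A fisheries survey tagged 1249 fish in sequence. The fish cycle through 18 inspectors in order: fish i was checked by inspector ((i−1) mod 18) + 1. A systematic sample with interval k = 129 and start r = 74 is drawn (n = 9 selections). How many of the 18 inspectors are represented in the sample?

Consecutive selections differ by k = 129, so their inspector numbers differ by 129 mod 18 = 3.
gcd(129, 18) = 3, so the sample visits 18/3 = 6 distinct residues mod 18.
Start 74 is inspector 2; the inspectors hit are 2, 5, 8, 11, 14, 17.

6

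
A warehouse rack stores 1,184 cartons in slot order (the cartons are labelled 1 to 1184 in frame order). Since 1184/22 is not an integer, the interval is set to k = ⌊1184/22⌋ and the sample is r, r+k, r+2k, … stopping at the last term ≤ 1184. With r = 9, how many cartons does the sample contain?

23

k = ⌊1184/22⌋ = 53
Achieved size = ⌊(1184 − 9)/53⌋ + 1 = ⌊1175/53⌋ + 1 = 22 + 1 = 23
(last selection: 9 + 22×53 = 1175 ≤ 1184; next would be 1228 > 1184)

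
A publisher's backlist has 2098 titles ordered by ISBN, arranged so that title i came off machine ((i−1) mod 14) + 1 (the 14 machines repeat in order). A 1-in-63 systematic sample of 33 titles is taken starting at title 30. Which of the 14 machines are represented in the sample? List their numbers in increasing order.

Consecutive selections differ by k = 63, so their machine numbers differ by 63 mod 14 = 7.
gcd(63, 14) = 7, so the sample visits 14/7 = 2 distinct residues mod 14.
Start 30 is machine 2; the machines hit are 2, 9.

2, 9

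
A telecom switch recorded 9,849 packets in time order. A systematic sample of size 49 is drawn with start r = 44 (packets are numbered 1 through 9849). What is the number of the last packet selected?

k = 9849/49 = 201
49th selection = r + (49−1)·k = 44 + 48×201 = 44 + 9648 = 9692

9692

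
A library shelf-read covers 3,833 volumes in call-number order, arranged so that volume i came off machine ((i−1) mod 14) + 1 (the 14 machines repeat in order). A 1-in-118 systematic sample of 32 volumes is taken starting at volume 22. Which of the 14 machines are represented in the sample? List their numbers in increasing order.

Consecutive selections differ by k = 118, so their machine numbers differ by 118 mod 14 = 6.
gcd(118, 14) = 2, so the sample visits 14/2 = 7 distinct residues mod 14.
Start 22 is machine 8; the machines hit are 2, 4, 6, 8, 10, 12, 14.

2, 4, 6, 8, 10, 12, 14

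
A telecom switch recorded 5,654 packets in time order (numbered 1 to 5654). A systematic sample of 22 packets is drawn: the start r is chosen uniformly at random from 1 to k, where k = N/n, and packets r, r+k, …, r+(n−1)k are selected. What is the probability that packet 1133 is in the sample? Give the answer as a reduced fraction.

1/257

k = 5654/22 = 257.
Packet 1133 is selected iff r ≡ 1133 (mod 257); exactly one such r in {1,…,257}.
Inclusion probability = 1/257.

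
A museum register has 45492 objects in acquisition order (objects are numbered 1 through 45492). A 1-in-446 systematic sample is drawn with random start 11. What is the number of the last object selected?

k = 446
102nd selection = r + (102−1)·k = 11 + 101×446 = 11 + 45046 = 45057

45057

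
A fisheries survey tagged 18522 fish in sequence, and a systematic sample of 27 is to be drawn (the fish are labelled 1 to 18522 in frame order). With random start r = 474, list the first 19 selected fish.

474, 1160, 1846, 2532, 3218, 3904, 4590, 5276, 5962, 6648, 7334, 8020, 8706, 9392, 10078, 10764, 11450, 12136, 12822

k = N/n = 18522/27 = 686
fish 1: 474
fish 2: 474 + 686 = 1160
fish 3: 1160 + 686 = 1846
fish 4: 1846 + 686 = 2532
fish 5: 2532 + 686 = 3218
fish 6: 3218 + 686 = 3904
fish 7: 3904 + 686 = 4590
fish 8: 4590 + 686 = 5276
fish 9: 5276 + 686 = 5962
fish 10: 5962 + 686 = 6648
fish 11: 6648 + 686 = 7334
fish 12: 7334 + 686 = 8020
fish 13: 8020 + 686 = 8706
fish 14: 8706 + 686 = 9392
fish 15: 9392 + 686 = 10078
fish 16: 10078 + 686 = 10764
fish 17: 10764 + 686 = 11450
fish 18: 11450 + 686 = 12136
fish 19: 12136 + 686 = 12822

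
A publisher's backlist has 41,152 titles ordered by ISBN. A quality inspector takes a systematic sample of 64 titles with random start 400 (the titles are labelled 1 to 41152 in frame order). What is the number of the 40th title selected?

25477

k = 41152/64 = 643
40th selection = r + (40−1)·k = 400 + 39×643 = 400 + 25077 = 25477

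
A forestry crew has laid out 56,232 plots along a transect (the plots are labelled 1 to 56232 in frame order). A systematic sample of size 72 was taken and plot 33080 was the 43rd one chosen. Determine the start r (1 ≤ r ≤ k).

278

k = 56232/72 = 781
r = 33080 − (43−1)×781 = 33080 − 32802 = 278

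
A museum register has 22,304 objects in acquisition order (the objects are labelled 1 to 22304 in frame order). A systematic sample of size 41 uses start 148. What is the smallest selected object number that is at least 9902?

9940

k = 22304/41 = 544
Steps past start: ⌈(9902 − 148)/544⌉ = ⌈9754/544⌉ = 18
Selected object: 148 + 18×544 = 9940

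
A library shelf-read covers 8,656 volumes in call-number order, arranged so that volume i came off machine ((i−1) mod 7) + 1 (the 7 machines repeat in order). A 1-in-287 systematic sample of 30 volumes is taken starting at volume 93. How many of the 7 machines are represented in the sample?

1

Consecutive selections differ by k = 287, so their machine numbers differ by 287 mod 7 = 0.
gcd(287, 7) = 7, so the sample visits 7/7 = 1 distinct residues mod 7.
Start 93 is machine 2; the machines hit are 2.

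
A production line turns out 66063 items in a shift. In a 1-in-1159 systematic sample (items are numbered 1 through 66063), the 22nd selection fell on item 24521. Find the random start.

k = 1159
r = 24521 − (22−1)×1159 = 24521 − 24339 = 182

182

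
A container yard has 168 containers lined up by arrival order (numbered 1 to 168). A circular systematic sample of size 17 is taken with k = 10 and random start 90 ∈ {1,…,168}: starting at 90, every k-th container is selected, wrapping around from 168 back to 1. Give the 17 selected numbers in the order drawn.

90, 100, 110, 120, 130, 140, 150, 160, 2, 12, 22, 32, 42, 52, 62, 72, 82

Selection 1: 90
Selection 2: 90 + 10 = 100
Selection 3: 100 + 10 = 110
Selection 4: 110 + 10 = 120
Selection 5: 120 + 10 = 130
Selection 6: 130 + 10 = 140
Selection 7: 140 + 10 = 150
Selection 8: 150 + 10 = 160
Selection 9: 160 + 10 = 170 → 170 − 168 = 2
Selection 10: 2 + 10 = 12
Selection 11: 12 + 10 = 22
Selection 12: 22 + 10 = 32
Selection 13: 32 + 10 = 42
Selection 14: 42 + 10 = 52
Selection 15: 52 + 10 = 62
Selection 16: 62 + 10 = 72
Selection 17: 72 + 10 = 82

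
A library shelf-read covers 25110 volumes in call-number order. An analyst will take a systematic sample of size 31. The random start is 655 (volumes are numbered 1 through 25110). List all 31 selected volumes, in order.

655, 1465, 2275, 3085, 3895, 4705, 5515, 6325, 7135, 7945, 8755, 9565, 10375, 11185, 11995, 12805, 13615, 14425, 15235, 16045, 16855, 17665, 18475, 19285, 20095, 20905, 21715, 22525, 23335, 24145, 24955

k = N/n = 25110/31 = 810
volume 1: 655
volume 2: 655 + 810 = 1465
volume 3: 1465 + 810 = 2275
volume 4: 2275 + 810 = 3085
volume 5: 3085 + 810 = 3895
volume 6: 3895 + 810 = 4705
volume 7: 4705 + 810 = 5515
volume 8: 5515 + 810 = 6325
volume 9: 6325 + 810 = 7135
volume 10: 7135 + 810 = 7945
volume 11: 7945 + 810 = 8755
volume 12: 8755 + 810 = 9565
volume 13: 9565 + 810 = 10375
volume 14: 10375 + 810 = 11185
volume 15: 11185 + 810 = 11995
volume 16: 11995 + 810 = 12805
volume 17: 12805 + 810 = 13615
volume 18: 13615 + 810 = 14425
volume 19: 14425 + 810 = 15235
volume 20: 15235 + 810 = 16045
volume 21: 16045 + 810 = 16855
volume 22: 16855 + 810 = 17665
volume 23: 17665 + 810 = 18475
volume 24: 18475 + 810 = 19285
volume 25: 19285 + 810 = 20095
volume 26: 20095 + 810 = 20905
volume 27: 20905 + 810 = 21715
volume 28: 21715 + 810 = 22525
volume 29: 22525 + 810 = 23335
volume 30: 23335 + 810 = 24145
volume 31: 24145 + 810 = 24955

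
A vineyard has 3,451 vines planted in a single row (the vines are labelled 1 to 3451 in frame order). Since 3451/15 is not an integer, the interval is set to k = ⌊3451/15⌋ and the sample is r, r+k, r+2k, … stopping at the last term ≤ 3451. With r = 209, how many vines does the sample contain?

k = ⌊3451/15⌋ = 230
Achieved size = ⌊(3451 − 209)/230⌋ + 1 = ⌊3242/230⌋ + 1 = 14 + 1 = 15
(last selection: 209 + 14×230 = 3429 ≤ 3451; next would be 3659 > 3451)

15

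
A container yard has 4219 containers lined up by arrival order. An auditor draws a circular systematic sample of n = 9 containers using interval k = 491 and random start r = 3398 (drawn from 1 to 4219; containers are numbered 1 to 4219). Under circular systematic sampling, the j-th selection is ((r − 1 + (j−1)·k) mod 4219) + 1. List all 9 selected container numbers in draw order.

3398, 3889, 161, 652, 1143, 1634, 2125, 2616, 3107

Selection 1: 3398
Selection 2: 3398 + 491 = 3889
Selection 3: 3889 + 491 = 4380 → 4380 − 4219 = 161
Selection 4: 161 + 491 = 652
Selection 5: 652 + 491 = 1143
Selection 6: 1143 + 491 = 1634
Selection 7: 1634 + 491 = 2125
Selection 8: 2125 + 491 = 2616
Selection 9: 2616 + 491 = 3107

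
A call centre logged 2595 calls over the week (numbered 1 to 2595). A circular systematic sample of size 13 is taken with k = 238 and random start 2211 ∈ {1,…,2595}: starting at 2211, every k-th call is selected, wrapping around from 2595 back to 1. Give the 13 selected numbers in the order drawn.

Selection 1: 2211
Selection 2: 2211 + 238 = 2449
Selection 3: 2449 + 238 = 2687 → 2687 − 2595 = 92
Selection 4: 92 + 238 = 330
Selection 5: 330 + 238 = 568
Selection 6: 568 + 238 = 806
Selection 7: 806 + 238 = 1044
Selection 8: 1044 + 238 = 1282
Selection 9: 1282 + 238 = 1520
Selection 10: 1520 + 238 = 1758
Selection 11: 1758 + 238 = 1996
Selection 12: 1996 + 238 = 2234
Selection 13: 2234 + 238 = 2472

2211, 2449, 92, 330, 568, 806, 1044, 1282, 1520, 1758, 1996, 2234, 2472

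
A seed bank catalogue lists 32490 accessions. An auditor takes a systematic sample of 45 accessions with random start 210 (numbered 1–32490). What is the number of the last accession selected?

k = 32490/45 = 722
45th selection = r + (45−1)·k = 210 + 44×722 = 210 + 31768 = 31978

31978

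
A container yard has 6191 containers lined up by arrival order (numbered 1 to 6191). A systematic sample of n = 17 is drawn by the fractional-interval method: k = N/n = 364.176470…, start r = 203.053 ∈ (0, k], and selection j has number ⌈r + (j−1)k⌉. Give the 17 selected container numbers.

204, 568, 932, 1296, 1660, 2024, 2389, 2753, 3117, 3481, 3845, 4209, 4574, 4938, 5302, 5666, 6030

j=1: r + 0k = 203.053 → ⌈·⌉ = 204
j=2: r + 1k = 567.229470… → ⌈·⌉ = 568
j=3: r + 2k = 931.405941… → ⌈·⌉ = 932
j=4: r + 3k = 1295.582411… → ⌈·⌉ = 1296
j=5: r + 4k = 1659.758882… → ⌈·⌉ = 1660
j=6: r + 5k = 2023.935352… → ⌈·⌉ = 2024
j=7: r + 6k = 2388.111823… → ⌈·⌉ = 2389
j=8: r + 7k = 2752.288294… → ⌈·⌉ = 2753
j=9: r + 8k = 3116.464764… → ⌈·⌉ = 3117
j=10: r + 9k = 3480.641235… → ⌈·⌉ = 3481
j=11: r + 10k = 3844.817705… → ⌈·⌉ = 3845
j=12: r + 11k = 4208.994176… → ⌈·⌉ = 4209
j=13: r + 12k = 4573.170647… → ⌈·⌉ = 4574
j=14: r + 13k = 4937.347117… → ⌈·⌉ = 4938
j=15: r + 14k = 5301.523588… → ⌈·⌉ = 5302
j=16: r + 15k = 5665.700058… → ⌈·⌉ = 5666
j=17: r + 16k = 6029.876529… → ⌈·⌉ = 6030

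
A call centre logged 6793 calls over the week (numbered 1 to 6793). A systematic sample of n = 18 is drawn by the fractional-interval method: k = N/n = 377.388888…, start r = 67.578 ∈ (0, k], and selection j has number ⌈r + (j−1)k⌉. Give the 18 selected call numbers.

j=1: r + 0k = 67.578 → ⌈·⌉ = 68
j=2: r + 1k = 444.966888… → ⌈·⌉ = 445
j=3: r + 2k = 822.355777… → ⌈·⌉ = 823
j=4: r + 3k = 1199.744666… → ⌈·⌉ = 1200
j=5: r + 4k = 1577.133555… → ⌈·⌉ = 1578
j=6: r + 5k = 1954.522444… → ⌈·⌉ = 1955
j=7: r + 6k = 2331.911333… → ⌈·⌉ = 2332
j=8: r + 7k = 2709.300222… → ⌈·⌉ = 2710
j=9: r + 8k = 3086.689111… → ⌈·⌉ = 3087
j=10: r + 9k = 3464.078 → ⌈·⌉ = 3465
j=11: r + 10k = 3841.466888… → ⌈·⌉ = 3842
j=12: r + 11k = 4218.855777… → ⌈·⌉ = 4219
j=13: r + 12k = 4596.244666… → ⌈·⌉ = 4597
j=14: r + 13k = 4973.633555… → ⌈·⌉ = 4974
j=15: r + 14k = 5351.022444… → ⌈·⌉ = 5352
j=16: r + 15k = 5728.411333… → ⌈·⌉ = 5729
j=17: r + 16k = 6105.800222… → ⌈·⌉ = 6106
j=18: r + 17k = 6483.189111… → ⌈·⌉ = 6484

68, 445, 823, 1200, 1578, 1955, 2332, 2710, 3087, 3465, 3842, 4219, 4597, 4974, 5352, 5729, 6106, 6484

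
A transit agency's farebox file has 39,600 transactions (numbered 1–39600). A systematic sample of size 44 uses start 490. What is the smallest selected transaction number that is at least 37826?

38290

k = 39600/44 = 900
Steps past start: ⌈(37826 − 490)/900⌉ = ⌈37336/900⌉ = 42
Selected transaction: 490 + 42×900 = 38290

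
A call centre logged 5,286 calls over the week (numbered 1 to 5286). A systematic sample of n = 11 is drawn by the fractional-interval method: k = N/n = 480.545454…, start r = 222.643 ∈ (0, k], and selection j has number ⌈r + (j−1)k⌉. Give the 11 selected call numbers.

223, 704, 1184, 1665, 2145, 2626, 3106, 3587, 4068, 4548, 5029

j=1: r + 0k = 222.643 → ⌈·⌉ = 223
j=2: r + 1k = 703.188454… → ⌈·⌉ = 704
j=3: r + 2k = 1183.733909… → ⌈·⌉ = 1184
j=4: r + 3k = 1664.279363… → ⌈·⌉ = 1665
j=5: r + 4k = 2144.824818… → ⌈·⌉ = 2145
j=6: r + 5k = 2625.370272… → ⌈·⌉ = 2626
j=7: r + 6k = 3105.915727… → ⌈·⌉ = 3106
j=8: r + 7k = 3586.461181… → ⌈·⌉ = 3587
j=9: r + 8k = 4067.006636… → ⌈·⌉ = 4068
j=10: r + 9k = 4547.552090… → ⌈·⌉ = 4548
j=11: r + 10k = 5028.097545… → ⌈·⌉ = 5029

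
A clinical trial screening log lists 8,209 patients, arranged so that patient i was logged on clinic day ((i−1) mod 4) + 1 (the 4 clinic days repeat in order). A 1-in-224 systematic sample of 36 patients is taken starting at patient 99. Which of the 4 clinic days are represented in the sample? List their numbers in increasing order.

3

Consecutive selections differ by k = 224, so their clinic day numbers differ by 224 mod 4 = 0.
gcd(224, 4) = 4, so the sample visits 4/4 = 1 distinct residues mod 4.
Start 99 is clinic day 3; the clinic days hit are 3.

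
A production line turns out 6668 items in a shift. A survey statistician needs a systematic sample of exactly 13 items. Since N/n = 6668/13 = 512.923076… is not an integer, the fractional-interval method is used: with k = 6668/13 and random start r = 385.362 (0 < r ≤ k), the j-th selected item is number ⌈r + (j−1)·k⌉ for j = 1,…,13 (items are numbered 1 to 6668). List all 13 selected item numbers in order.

j=1: r + 0k = 385.362 → ⌈·⌉ = 386
j=2: r + 1k = 898.285076… → ⌈·⌉ = 899
j=3: r + 2k = 1411.208153… → ⌈·⌉ = 1412
j=4: r + 3k = 1924.131230… → ⌈·⌉ = 1925
j=5: r + 4k = 2437.054307… → ⌈·⌉ = 2438
j=6: r + 5k = 2949.977384… → ⌈·⌉ = 2950
j=7: r + 6k = 3462.900461… → ⌈·⌉ = 3463
j=8: r + 7k = 3975.823538… → ⌈·⌉ = 3976
j=9: r + 8k = 4488.746615… → ⌈·⌉ = 4489
j=10: r + 9k = 5001.669692… → ⌈·⌉ = 5002
j=11: r + 10k = 5514.592769… → ⌈·⌉ = 5515
j=12: r + 11k = 6027.515846… → ⌈·⌉ = 6028
j=13: r + 12k = 6540.438923… → ⌈·⌉ = 6541

386, 899, 1412, 1925, 2438, 2950, 3463, 3976, 4489, 5002, 5515, 6028, 6541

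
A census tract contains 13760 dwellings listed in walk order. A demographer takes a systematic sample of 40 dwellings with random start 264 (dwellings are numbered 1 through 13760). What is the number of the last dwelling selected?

k = 13760/40 = 344
40th selection = r + (40−1)·k = 264 + 39×344 = 264 + 13416 = 13680

13680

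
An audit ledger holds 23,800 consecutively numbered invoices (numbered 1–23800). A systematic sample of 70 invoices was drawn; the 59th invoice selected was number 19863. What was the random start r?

k = 23800/70 = 340
r = 19863 − (59−1)×340 = 19863 − 19720 = 143

143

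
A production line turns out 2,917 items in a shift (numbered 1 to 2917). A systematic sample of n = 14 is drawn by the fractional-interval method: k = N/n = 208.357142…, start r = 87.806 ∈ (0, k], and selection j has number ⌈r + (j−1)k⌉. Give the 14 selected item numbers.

88, 297, 505, 713, 922, 1130, 1338, 1547, 1755, 1964, 2172, 2380, 2589, 2797

j=1: r + 0k = 87.806 → ⌈·⌉ = 88
j=2: r + 1k = 296.163142… → ⌈·⌉ = 297
j=3: r + 2k = 504.520285… → ⌈·⌉ = 505
j=4: r + 3k = 712.877428… → ⌈·⌉ = 713
j=5: r + 4k = 921.234571… → ⌈·⌉ = 922
j=6: r + 5k = 1129.591714… → ⌈·⌉ = 1130
j=7: r + 6k = 1337.948857… → ⌈·⌉ = 1338
j=8: r + 7k = 1546.306 → ⌈·⌉ = 1547
j=9: r + 8k = 1754.663142… → ⌈·⌉ = 1755
j=10: r + 9k = 1963.020285… → ⌈·⌉ = 1964
j=11: r + 10k = 2171.377428… → ⌈·⌉ = 2172
j=12: r + 11k = 2379.734571… → ⌈·⌉ = 2380
j=13: r + 12k = 2588.091714… → ⌈·⌉ = 2589
j=14: r + 13k = 2796.448857… → ⌈·⌉ = 2797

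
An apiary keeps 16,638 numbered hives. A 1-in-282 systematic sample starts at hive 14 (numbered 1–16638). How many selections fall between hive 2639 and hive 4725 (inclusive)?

k = 282
First selection ≥ 2639: 14 + ⌈(2639−14)/282⌉·282 = 14 + 10×282 = 2834
Last selection ≤ 4725: 14 + ⌊(4725−14)/282⌋·282 = 14 + 16×282 = 4526
Count = 16 − 10 + 1 = 7

7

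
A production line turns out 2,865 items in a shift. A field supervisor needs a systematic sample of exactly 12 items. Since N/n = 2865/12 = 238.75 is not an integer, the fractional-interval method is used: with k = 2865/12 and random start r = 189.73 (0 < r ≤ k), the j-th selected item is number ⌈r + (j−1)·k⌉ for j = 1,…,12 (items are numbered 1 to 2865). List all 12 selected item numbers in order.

190, 429, 668, 906, 1145, 1384, 1623, 1861, 2100, 2339, 2578, 2816

j=1: r + 0k = 189.73 → ⌈·⌉ = 190
j=2: r + 1k = 428.48 → ⌈·⌉ = 429
j=3: r + 2k = 667.23 → ⌈·⌉ = 668
j=4: r + 3k = 905.98 → ⌈·⌉ = 906
j=5: r + 4k = 1144.73 → ⌈·⌉ = 1145
j=6: r + 5k = 1383.48 → ⌈·⌉ = 1384
j=7: r + 6k = 1622.23 → ⌈·⌉ = 1623
j=8: r + 7k = 1860.98 → ⌈·⌉ = 1861
j=9: r + 8k = 2099.73 → ⌈·⌉ = 2100
j=10: r + 9k = 2338.48 → ⌈·⌉ = 2339
j=11: r + 10k = 2577.23 → ⌈·⌉ = 2578
j=12: r + 11k = 2815.98 → ⌈·⌉ = 2816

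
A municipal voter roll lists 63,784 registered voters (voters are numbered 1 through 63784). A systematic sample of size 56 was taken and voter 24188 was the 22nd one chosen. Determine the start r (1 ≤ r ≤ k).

269

k = 63784/56 = 1139
r = 24188 − (22−1)×1139 = 24188 − 23919 = 269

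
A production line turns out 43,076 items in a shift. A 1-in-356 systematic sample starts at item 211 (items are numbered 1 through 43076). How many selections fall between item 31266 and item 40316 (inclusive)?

25

k = 356
First selection ≥ 31266: 211 + ⌈(31266−211)/356⌉·356 = 211 + 88×356 = 31539
Last selection ≤ 40316: 211 + ⌊(40316−211)/356⌋·356 = 211 + 112×356 = 40083
Count = 112 − 88 + 1 = 25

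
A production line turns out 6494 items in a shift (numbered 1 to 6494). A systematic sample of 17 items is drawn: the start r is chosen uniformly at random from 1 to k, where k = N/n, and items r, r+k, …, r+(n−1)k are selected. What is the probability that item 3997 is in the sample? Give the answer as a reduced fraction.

1/382

k = 6494/17 = 382.
Item 3997 is selected iff r ≡ 3997 (mod 382); exactly one such r in {1,…,382}.
Inclusion probability = 1/382.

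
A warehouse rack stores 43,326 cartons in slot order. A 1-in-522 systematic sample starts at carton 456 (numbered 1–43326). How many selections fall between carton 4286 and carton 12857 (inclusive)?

k = 522
First selection ≥ 4286: 456 + ⌈(4286−456)/522⌉·522 = 456 + 8×522 = 4632
Last selection ≤ 12857: 456 + ⌊(12857−456)/522⌋·522 = 456 + 23×522 = 12462
Count = 23 − 8 + 1 = 16

16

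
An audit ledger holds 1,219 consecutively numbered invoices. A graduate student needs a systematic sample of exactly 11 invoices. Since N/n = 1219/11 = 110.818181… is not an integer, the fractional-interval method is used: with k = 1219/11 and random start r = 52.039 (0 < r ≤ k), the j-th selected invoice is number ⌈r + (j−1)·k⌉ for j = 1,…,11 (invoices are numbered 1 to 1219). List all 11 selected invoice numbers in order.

j=1: r + 0k = 52.039 → ⌈·⌉ = 53
j=2: r + 1k = 162.857181… → ⌈·⌉ = 163
j=3: r + 2k = 273.675363… → ⌈·⌉ = 274
j=4: r + 3k = 384.493545… → ⌈·⌉ = 385
j=5: r + 4k = 495.311727… → ⌈·⌉ = 496
j=6: r + 5k = 606.129909… → ⌈·⌉ = 607
j=7: r + 6k = 716.948090… → ⌈·⌉ = 717
j=8: r + 7k = 827.766272… → ⌈·⌉ = 828
j=9: r + 8k = 938.584454… → ⌈·⌉ = 939
j=10: r + 9k = 1049.402636… → ⌈·⌉ = 1050
j=11: r + 10k = 1160.220818… → ⌈·⌉ = 1161

53, 163, 274, 385, 496, 607, 717, 828, 939, 1050, 1161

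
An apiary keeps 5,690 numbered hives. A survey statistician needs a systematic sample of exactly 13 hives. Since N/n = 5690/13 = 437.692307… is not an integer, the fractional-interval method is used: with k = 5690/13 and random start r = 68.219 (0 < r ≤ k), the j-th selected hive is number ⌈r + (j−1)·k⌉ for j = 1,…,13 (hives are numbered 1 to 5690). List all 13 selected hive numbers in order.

69, 506, 944, 1382, 1819, 2257, 2695, 3133, 3570, 4008, 4446, 4883, 5321

j=1: r + 0k = 68.219 → ⌈·⌉ = 69
j=2: r + 1k = 505.911307… → ⌈·⌉ = 506
j=3: r + 2k = 943.603615… → ⌈·⌉ = 944
j=4: r + 3k = 1381.295923… → ⌈·⌉ = 1382
j=5: r + 4k = 1818.988230… → ⌈·⌉ = 1819
j=6: r + 5k = 2256.680538… → ⌈·⌉ = 2257
j=7: r + 6k = 2694.372846… → ⌈·⌉ = 2695
j=8: r + 7k = 3132.065153… → ⌈·⌉ = 3133
j=9: r + 8k = 3569.757461… → ⌈·⌉ = 3570
j=10: r + 9k = 4007.449769… → ⌈·⌉ = 4008
j=11: r + 10k = 4445.142076… → ⌈·⌉ = 4446
j=12: r + 11k = 4882.834384… → ⌈·⌉ = 4883
j=13: r + 12k = 5320.526692… → ⌈·⌉ = 5321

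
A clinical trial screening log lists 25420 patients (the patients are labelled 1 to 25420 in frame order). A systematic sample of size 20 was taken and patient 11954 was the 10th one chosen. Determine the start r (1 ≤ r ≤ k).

515

k = 25420/20 = 1271
r = 11954 − (10−1)×1271 = 11954 − 11439 = 515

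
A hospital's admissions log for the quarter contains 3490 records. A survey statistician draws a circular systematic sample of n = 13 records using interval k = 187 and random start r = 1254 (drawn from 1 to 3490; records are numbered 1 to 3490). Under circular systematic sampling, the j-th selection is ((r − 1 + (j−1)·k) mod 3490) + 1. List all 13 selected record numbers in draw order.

1254, 1441, 1628, 1815, 2002, 2189, 2376, 2563, 2750, 2937, 3124, 3311, 8

Selection 1: 1254
Selection 2: 1254 + 187 = 1441
Selection 3: 1441 + 187 = 1628
Selection 4: 1628 + 187 = 1815
Selection 5: 1815 + 187 = 2002
Selection 6: 2002 + 187 = 2189
Selection 7: 2189 + 187 = 2376
Selection 8: 2376 + 187 = 2563
Selection 9: 2563 + 187 = 2750
Selection 10: 2750 + 187 = 2937
Selection 11: 2937 + 187 = 3124
Selection 12: 3124 + 187 = 3311
Selection 13: 3311 + 187 = 3498 → 3498 − 3490 = 8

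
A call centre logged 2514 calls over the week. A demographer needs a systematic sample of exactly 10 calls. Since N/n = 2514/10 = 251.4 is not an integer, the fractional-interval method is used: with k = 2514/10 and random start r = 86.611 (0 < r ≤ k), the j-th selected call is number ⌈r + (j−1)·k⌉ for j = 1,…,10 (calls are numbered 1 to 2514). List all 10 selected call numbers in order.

87, 339, 590, 841, 1093, 1344, 1596, 1847, 2098, 2350

j=1: r + 0k = 86.611 → ⌈·⌉ = 87
j=2: r + 1k = 338.011 → ⌈·⌉ = 339
j=3: r + 2k = 589.411 → ⌈·⌉ = 590
j=4: r + 3k = 840.811 → ⌈·⌉ = 841
j=5: r + 4k = 1092.211 → ⌈·⌉ = 1093
j=6: r + 5k = 1343.611 → ⌈·⌉ = 1344
j=7: r + 6k = 1595.011 → ⌈·⌉ = 1596
j=8: r + 7k = 1846.411 → ⌈·⌉ = 1847
j=9: r + 8k = 2097.811 → ⌈·⌉ = 2098
j=10: r + 9k = 2349.211 → ⌈·⌉ = 2350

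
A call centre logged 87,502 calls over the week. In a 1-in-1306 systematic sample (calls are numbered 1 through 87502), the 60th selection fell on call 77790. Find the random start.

k = 1306
r = 77790 − (60−1)×1306 = 77790 − 77054 = 736

736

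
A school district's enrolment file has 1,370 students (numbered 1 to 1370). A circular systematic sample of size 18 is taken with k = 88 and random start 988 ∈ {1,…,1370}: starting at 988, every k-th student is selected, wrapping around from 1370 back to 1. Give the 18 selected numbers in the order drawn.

988, 1076, 1164, 1252, 1340, 58, 146, 234, 322, 410, 498, 586, 674, 762, 850, 938, 1026, 1114

Selection 1: 988
Selection 2: 988 + 88 = 1076
Selection 3: 1076 + 88 = 1164
Selection 4: 1164 + 88 = 1252
Selection 5: 1252 + 88 = 1340
Selection 6: 1340 + 88 = 1428 → 1428 − 1370 = 58
Selection 7: 58 + 88 = 146
Selection 8: 146 + 88 = 234
Selection 9: 234 + 88 = 322
Selection 10: 322 + 88 = 410
Selection 11: 410 + 88 = 498
Selection 12: 498 + 88 = 586
Selection 13: 586 + 88 = 674
Selection 14: 674 + 88 = 762
Selection 15: 762 + 88 = 850
Selection 16: 850 + 88 = 938
Selection 17: 938 + 88 = 1026
Selection 18: 1026 + 88 = 1114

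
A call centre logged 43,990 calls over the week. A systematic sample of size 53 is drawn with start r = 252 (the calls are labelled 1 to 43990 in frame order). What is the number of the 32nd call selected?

25982

k = 43990/53 = 830
32nd selection = r + (32−1)·k = 252 + 31×830 = 252 + 25730 = 25982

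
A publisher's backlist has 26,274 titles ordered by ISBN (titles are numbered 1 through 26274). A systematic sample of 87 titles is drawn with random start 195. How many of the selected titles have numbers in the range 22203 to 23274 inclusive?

k = 26274/87 = 302
First selection ≥ 22203: 195 + ⌈(22203−195)/302⌉·302 = 195 + 73×302 = 22241
Last selection ≤ 23274: 195 + ⌊(23274−195)/302⌋·302 = 195 + 76×302 = 23147
Count = 76 − 73 + 1 = 4

4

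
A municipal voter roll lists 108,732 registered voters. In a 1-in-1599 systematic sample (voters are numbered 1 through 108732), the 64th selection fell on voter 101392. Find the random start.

k = 1599
r = 101392 − (64−1)×1599 = 101392 − 100737 = 655

655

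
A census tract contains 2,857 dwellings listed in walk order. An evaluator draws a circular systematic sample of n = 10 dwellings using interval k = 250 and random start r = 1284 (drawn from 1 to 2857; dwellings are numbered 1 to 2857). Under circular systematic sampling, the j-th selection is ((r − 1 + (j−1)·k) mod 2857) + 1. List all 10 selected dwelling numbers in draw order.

Selection 1: 1284
Selection 2: 1284 + 250 = 1534
Selection 3: 1534 + 250 = 1784
Selection 4: 1784 + 250 = 2034
Selection 5: 2034 + 250 = 2284
Selection 6: 2284 + 250 = 2534
Selection 7: 2534 + 250 = 2784
Selection 8: 2784 + 250 = 3034 → 3034 − 2857 = 177
Selection 9: 177 + 250 = 427
Selection 10: 427 + 250 = 677

1284, 1534, 1784, 2034, 2284, 2534, 2784, 177, 427, 677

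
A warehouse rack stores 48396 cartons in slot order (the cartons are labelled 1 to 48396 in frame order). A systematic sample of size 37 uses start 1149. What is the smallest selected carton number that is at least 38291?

k = 48396/37 = 1308
Steps past start: ⌈(38291 − 1149)/1308⌉ = ⌈37142/1308⌉ = 29
Selected carton: 1149 + 29×1308 = 39081

39081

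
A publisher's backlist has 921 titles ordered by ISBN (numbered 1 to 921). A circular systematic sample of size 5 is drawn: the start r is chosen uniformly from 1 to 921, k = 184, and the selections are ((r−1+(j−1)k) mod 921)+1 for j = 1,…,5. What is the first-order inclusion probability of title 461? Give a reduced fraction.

For each position j, as r ranges over 1…921 the j-th selection hits every title exactly once, so title 461 is selected for exactly 5 of the 921 starts.
Inclusion probability = 5/921.

5/921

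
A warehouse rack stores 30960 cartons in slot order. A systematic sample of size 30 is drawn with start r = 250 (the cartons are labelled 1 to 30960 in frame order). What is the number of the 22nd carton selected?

k = 30960/30 = 1032
22nd selection = r + (22−1)·k = 250 + 21×1032 = 250 + 21672 = 21922

21922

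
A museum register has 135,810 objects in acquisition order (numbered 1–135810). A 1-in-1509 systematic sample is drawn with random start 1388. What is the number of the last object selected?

k = 1509
90th selection = r + (90−1)·k = 1388 + 89×1509 = 1388 + 134301 = 135689

135689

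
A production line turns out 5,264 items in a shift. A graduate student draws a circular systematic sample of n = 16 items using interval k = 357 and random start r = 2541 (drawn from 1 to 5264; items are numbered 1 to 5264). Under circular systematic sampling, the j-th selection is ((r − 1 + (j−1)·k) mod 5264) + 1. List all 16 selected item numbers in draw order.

2541, 2898, 3255, 3612, 3969, 4326, 4683, 5040, 133, 490, 847, 1204, 1561, 1918, 2275, 2632

Selection 1: 2541
Selection 2: 2541 + 357 = 2898
Selection 3: 2898 + 357 = 3255
Selection 4: 3255 + 357 = 3612
Selection 5: 3612 + 357 = 3969
Selection 6: 3969 + 357 = 4326
Selection 7: 4326 + 357 = 4683
Selection 8: 4683 + 357 = 5040
Selection 9: 5040 + 357 = 5397 → 5397 − 5264 = 133
Selection 10: 133 + 357 = 490
Selection 11: 490 + 357 = 847
Selection 12: 847 + 357 = 1204
Selection 13: 1204 + 357 = 1561
Selection 14: 1561 + 357 = 1918
Selection 15: 1918 + 357 = 2275
Selection 16: 2275 + 357 = 2632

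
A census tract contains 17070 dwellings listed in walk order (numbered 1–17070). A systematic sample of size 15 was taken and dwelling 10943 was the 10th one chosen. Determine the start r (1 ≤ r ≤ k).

701

k = 17070/15 = 1138
r = 10943 − (10−1)×1138 = 10943 − 10242 = 701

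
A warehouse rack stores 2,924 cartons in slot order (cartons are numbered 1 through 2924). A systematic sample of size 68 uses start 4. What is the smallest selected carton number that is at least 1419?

1423

k = 2924/68 = 43
Steps past start: ⌈(1419 − 4)/43⌉ = ⌈1415/43⌉ = 33
Selected carton: 4 + 33×43 = 1423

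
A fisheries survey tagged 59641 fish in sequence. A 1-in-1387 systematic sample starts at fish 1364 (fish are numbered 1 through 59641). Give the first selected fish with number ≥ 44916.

45748

k = 1387
Steps past start: ⌈(44916 − 1364)/1387⌉ = ⌈43552/1387⌉ = 32
Selected fish: 1364 + 32×1387 = 45748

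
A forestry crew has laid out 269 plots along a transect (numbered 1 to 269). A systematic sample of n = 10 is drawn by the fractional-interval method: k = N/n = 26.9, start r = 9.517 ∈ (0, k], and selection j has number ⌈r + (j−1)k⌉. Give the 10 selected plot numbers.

j=1: r + 0k = 9.517 → ⌈·⌉ = 10
j=2: r + 1k = 36.417 → ⌈·⌉ = 37
j=3: r + 2k = 63.317 → ⌈·⌉ = 64
j=4: r + 3k = 90.217 → ⌈·⌉ = 91
j=5: r + 4k = 117.117 → ⌈·⌉ = 118
j=6: r + 5k = 144.017 → ⌈·⌉ = 145
j=7: r + 6k = 170.917 → ⌈·⌉ = 171
j=8: r + 7k = 197.817 → ⌈·⌉ = 198
j=9: r + 8k = 224.717 → ⌈·⌉ = 225
j=10: r + 9k = 251.617 → ⌈·⌉ = 252

10, 37, 64, 91, 118, 145, 171, 198, 225, 252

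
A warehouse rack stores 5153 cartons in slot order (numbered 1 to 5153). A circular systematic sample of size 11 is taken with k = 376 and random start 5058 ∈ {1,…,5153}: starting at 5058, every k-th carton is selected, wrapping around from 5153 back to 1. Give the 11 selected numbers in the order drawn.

Selection 1: 5058
Selection 2: 5058 + 376 = 5434 → 5434 − 5153 = 281
Selection 3: 281 + 376 = 657
Selection 4: 657 + 376 = 1033
Selection 5: 1033 + 376 = 1409
Selection 6: 1409 + 376 = 1785
Selection 7: 1785 + 376 = 2161
Selection 8: 2161 + 376 = 2537
Selection 9: 2537 + 376 = 2913
Selection 10: 2913 + 376 = 3289
Selection 11: 3289 + 376 = 3665

5058, 281, 657, 1033, 1409, 1785, 2161, 2537, 2913, 3289, 3665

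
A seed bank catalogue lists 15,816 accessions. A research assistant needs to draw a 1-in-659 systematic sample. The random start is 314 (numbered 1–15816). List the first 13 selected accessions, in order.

accession 1: 314
accession 2: 314 + 659 = 973
accession 3: 973 + 659 = 1632
accession 4: 1632 + 659 = 2291
accession 5: 2291 + 659 = 2950
accession 6: 2950 + 659 = 3609
accession 7: 3609 + 659 = 4268
accession 8: 4268 + 659 = 4927
accession 9: 4927 + 659 = 5586
accession 10: 5586 + 659 = 6245
accession 11: 6245 + 659 = 6904
accession 12: 6904 + 659 = 7563
accession 13: 7563 + 659 = 8222

314, 973, 1632, 2291, 2950, 3609, 4268, 4927, 5586, 6245, 6904, 7563, 8222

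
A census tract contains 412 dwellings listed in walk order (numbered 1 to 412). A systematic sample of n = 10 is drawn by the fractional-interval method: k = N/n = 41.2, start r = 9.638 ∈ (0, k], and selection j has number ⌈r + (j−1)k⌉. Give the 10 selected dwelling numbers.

10, 51, 93, 134, 175, 216, 257, 299, 340, 381

j=1: r + 0k = 9.638 → ⌈·⌉ = 10
j=2: r + 1k = 50.838 → ⌈·⌉ = 51
j=3: r + 2k = 92.038 → ⌈·⌉ = 93
j=4: r + 3k = 133.238 → ⌈·⌉ = 134
j=5: r + 4k = 174.438 → ⌈·⌉ = 175
j=6: r + 5k = 215.638 → ⌈·⌉ = 216
j=7: r + 6k = 256.838 → ⌈·⌉ = 257
j=8: r + 7k = 298.038 → ⌈·⌉ = 299
j=9: r + 8k = 339.238 → ⌈·⌉ = 340
j=10: r + 9k = 380.438 → ⌈·⌉ = 381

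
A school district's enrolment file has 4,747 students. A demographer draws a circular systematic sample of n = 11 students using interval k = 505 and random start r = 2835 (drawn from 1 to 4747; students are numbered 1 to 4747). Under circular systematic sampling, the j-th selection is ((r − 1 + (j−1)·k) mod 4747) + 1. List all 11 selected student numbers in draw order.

2835, 3340, 3845, 4350, 108, 613, 1118, 1623, 2128, 2633, 3138

Selection 1: 2835
Selection 2: 2835 + 505 = 3340
Selection 3: 3340 + 505 = 3845
Selection 4: 3845 + 505 = 4350
Selection 5: 4350 + 505 = 4855 → 4855 − 4747 = 108
Selection 6: 108 + 505 = 613
Selection 7: 613 + 505 = 1118
Selection 8: 1118 + 505 = 1623
Selection 9: 1623 + 505 = 2128
Selection 10: 2128 + 505 = 2633
Selection 11: 2633 + 505 = 3138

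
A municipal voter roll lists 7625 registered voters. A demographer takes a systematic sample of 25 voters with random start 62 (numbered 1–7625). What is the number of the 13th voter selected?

3722

k = 7625/25 = 305
13th selection = r + (13−1)·k = 62 + 12×305 = 62 + 3660 = 3722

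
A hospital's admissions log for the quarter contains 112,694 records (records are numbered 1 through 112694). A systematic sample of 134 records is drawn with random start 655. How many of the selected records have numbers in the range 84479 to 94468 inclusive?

k = 112694/134 = 841
First selection ≥ 84479: 655 + ⌈(84479−655)/841⌉·841 = 655 + 100×841 = 84755
Last selection ≤ 94468: 655 + ⌊(94468−655)/841⌋·841 = 655 + 111×841 = 94006
Count = 111 − 100 + 1 = 12

12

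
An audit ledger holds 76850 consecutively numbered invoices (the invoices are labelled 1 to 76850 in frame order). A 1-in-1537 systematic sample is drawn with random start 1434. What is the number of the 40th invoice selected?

k = 1537
40th selection = r + (40−1)·k = 1434 + 39×1537 = 1434 + 59943 = 61377

61377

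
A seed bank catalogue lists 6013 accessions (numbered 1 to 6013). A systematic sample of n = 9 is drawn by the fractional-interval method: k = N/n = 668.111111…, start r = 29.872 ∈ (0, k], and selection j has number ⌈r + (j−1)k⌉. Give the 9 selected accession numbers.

30, 698, 1367, 2035, 2703, 3371, 4039, 4707, 5375

j=1: r + 0k = 29.872 → ⌈·⌉ = 30
j=2: r + 1k = 697.983111… → ⌈·⌉ = 698
j=3: r + 2k = 1366.094222… → ⌈·⌉ = 1367
j=4: r + 3k = 2034.205333… → ⌈·⌉ = 2035
j=5: r + 4k = 2702.316444… → ⌈·⌉ = 2703
j=6: r + 5k = 3370.427555… → ⌈·⌉ = 3371
j=7: r + 6k = 4038.538666… → ⌈·⌉ = 4039
j=8: r + 7k = 4706.649777… → ⌈·⌉ = 4707
j=9: r + 8k = 5374.760888… → ⌈·⌉ = 5375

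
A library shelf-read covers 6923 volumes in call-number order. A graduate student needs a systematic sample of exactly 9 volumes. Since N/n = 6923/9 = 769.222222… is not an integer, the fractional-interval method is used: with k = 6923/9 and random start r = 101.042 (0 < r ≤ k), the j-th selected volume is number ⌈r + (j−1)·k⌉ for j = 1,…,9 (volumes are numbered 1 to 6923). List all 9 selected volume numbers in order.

102, 871, 1640, 2409, 3178, 3948, 4717, 5486, 6255

j=1: r + 0k = 101.042 → ⌈·⌉ = 102
j=2: r + 1k = 870.264222… → ⌈·⌉ = 871
j=3: r + 2k = 1639.486444… → ⌈·⌉ = 1640
j=4: r + 3k = 2408.708666… → ⌈·⌉ = 2409
j=5: r + 4k = 3177.930888… → ⌈·⌉ = 3178
j=6: r + 5k = 3947.153111… → ⌈·⌉ = 3948
j=7: r + 6k = 4716.375333… → ⌈·⌉ = 4717
j=8: r + 7k = 5485.597555… → ⌈·⌉ = 5486
j=9: r + 8k = 6254.819777… → ⌈·⌉ = 6255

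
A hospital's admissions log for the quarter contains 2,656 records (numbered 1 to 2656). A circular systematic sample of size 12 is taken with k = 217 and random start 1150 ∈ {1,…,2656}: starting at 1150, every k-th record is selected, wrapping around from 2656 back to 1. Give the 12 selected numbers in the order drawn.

1150, 1367, 1584, 1801, 2018, 2235, 2452, 13, 230, 447, 664, 881

Selection 1: 1150
Selection 2: 1150 + 217 = 1367
Selection 3: 1367 + 217 = 1584
Selection 4: 1584 + 217 = 1801
Selection 5: 1801 + 217 = 2018
Selection 6: 2018 + 217 = 2235
Selection 7: 2235 + 217 = 2452
Selection 8: 2452 + 217 = 2669 → 2669 − 2656 = 13
Selection 9: 13 + 217 = 230
Selection 10: 230 + 217 = 447
Selection 11: 447 + 217 = 664
Selection 12: 664 + 217 = 881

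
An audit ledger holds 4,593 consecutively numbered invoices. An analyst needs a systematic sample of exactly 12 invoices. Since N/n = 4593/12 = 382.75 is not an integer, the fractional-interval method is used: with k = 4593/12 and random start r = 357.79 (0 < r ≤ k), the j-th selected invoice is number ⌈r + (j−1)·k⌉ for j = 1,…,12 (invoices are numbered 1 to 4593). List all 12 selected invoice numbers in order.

j=1: r + 0k = 357.79 → ⌈·⌉ = 358
j=2: r + 1k = 740.54 → ⌈·⌉ = 741
j=3: r + 2k = 1123.29 → ⌈·⌉ = 1124
j=4: r + 3k = 1506.04 → ⌈·⌉ = 1507
j=5: r + 4k = 1888.79 → ⌈·⌉ = 1889
j=6: r + 5k = 2271.54 → ⌈·⌉ = 2272
j=7: r + 6k = 2654.29 → ⌈·⌉ = 2655
j=8: r + 7k = 3037.04 → ⌈·⌉ = 3038
j=9: r + 8k = 3419.79 → ⌈·⌉ = 3420
j=10: r + 9k = 3802.54 → ⌈·⌉ = 3803
j=11: r + 10k = 4185.29 → ⌈·⌉ = 4186
j=12: r + 11k = 4568.04 → ⌈·⌉ = 4569

358, 741, 1124, 1507, 1889, 2272, 2655, 3038, 3420, 3803, 4186, 4569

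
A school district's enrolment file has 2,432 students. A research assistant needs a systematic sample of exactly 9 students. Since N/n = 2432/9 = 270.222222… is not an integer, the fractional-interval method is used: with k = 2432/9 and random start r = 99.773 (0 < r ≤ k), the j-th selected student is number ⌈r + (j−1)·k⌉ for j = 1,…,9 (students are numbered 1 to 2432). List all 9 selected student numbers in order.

100, 370, 641, 911, 1181, 1451, 1722, 1992, 2262

j=1: r + 0k = 99.773 → ⌈·⌉ = 100
j=2: r + 1k = 369.995222… → ⌈·⌉ = 370
j=3: r + 2k = 640.217444… → ⌈·⌉ = 641
j=4: r + 3k = 910.439666… → ⌈·⌉ = 911
j=5: r + 4k = 1180.661888… → ⌈·⌉ = 1181
j=6: r + 5k = 1450.884111… → ⌈·⌉ = 1451
j=7: r + 6k = 1721.106333… → ⌈·⌉ = 1722
j=8: r + 7k = 1991.328555… → ⌈·⌉ = 1992
j=9: r + 8k = 2261.550777… → ⌈·⌉ = 2262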